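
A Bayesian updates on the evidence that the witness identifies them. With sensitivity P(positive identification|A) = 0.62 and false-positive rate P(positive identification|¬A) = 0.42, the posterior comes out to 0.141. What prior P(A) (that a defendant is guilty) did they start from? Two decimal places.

P(A) = 0.10

Bayes' rule in odds form gives O(A|E) = O(A)·[P(E|A)/P(E|¬A)], hence O(A) = O(A|E)/LR.
Posterior odds = 0.141/(1−0.141) = 0.1641. LR = 0.62/0.42 = 1.4762.
Prior odds = 0.1641/1.4762 = 0.1112, so P(A) = 0.1112/(1+0.1112) ≈ 0.10.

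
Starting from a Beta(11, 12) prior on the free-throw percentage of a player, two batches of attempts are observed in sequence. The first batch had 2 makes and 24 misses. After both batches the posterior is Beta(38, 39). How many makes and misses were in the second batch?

25 makes and 3 misses

Because Beta–binomial updating is additive in the counts, the combined data contributed (α_post−α_prior, β_post−β_prior) successes and failures.
Total across both batches: 38−11=27 makes, 39−12=27 misses.
Subtract the first batch: 27−2=25 makes and 27−24=3 misses.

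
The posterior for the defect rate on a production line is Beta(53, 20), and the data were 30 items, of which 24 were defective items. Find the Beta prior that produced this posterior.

Beta is conjugate to the binomial likelihood: posterior = Beta(a+s, b+f).
Subtract the data counts: 53−24=29, 20−6=14.

Beta(29, 14)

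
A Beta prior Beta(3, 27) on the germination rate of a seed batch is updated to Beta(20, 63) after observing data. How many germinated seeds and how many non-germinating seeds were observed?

17 germinated seeds and 36 non-germinating seeds

A Beta(a, b) prior with s successes and f failures in binomial data gives a Beta(a+s, b+f) posterior.
So s = 20 − 3 = 17 and f = 63 − 27 = 36.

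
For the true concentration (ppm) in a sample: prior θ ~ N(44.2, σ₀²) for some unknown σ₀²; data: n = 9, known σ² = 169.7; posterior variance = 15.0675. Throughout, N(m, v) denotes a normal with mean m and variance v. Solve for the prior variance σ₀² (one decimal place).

σ₀² = 75.0

For the Normal–Normal model with known σ², precisions add: τ_n = τ₀ + n/σ².
So 1/σ₀² = 1/15.0675 − 9/169.7 = 0.066368 − 0.053035 = 0.013333.
Hence σ₀² = 1/0.013333 ≈ 75.0.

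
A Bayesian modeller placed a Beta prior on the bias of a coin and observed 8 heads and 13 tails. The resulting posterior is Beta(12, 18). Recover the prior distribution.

Beta(4, 5)

Beta is conjugate to the binomial likelihood: posterior = Beta(a+s, b+f).
Subtract the data counts: 12−8=4, 18−13=5.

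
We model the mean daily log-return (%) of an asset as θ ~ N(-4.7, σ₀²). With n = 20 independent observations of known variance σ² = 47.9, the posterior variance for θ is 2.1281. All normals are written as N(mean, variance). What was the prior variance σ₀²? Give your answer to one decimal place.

For the Normal–Normal model with known σ², precisions add: τ_n = τ₀ + n/σ².
So 1/σ₀² = 1/2.1281 − 20/47.9 = 0.469903 − 0.417537 = 0.052366.
Hence σ₀² = 1/0.052366 ≈ 19.1.

σ₀² = 19.1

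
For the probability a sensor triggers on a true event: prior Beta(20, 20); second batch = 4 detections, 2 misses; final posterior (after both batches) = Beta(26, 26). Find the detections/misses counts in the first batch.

2 detections and 4 misses

Because Beta–binomial updating is additive in the counts, the combined data contributed (α_post−α_prior, β_post−β_prior) successes and failures.
Total across both batches: 26−20=6 detections, 26−20=6 misses.
Subtract the second batch: 6−4=2 detections and 6−2=4 misses.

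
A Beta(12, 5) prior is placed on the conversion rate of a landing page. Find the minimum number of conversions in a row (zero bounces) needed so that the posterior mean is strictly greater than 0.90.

k = 34

After k conversions and 0 bounces the posterior is Beta(12+k, 5), with mean (12+k)/(12+5+k).
Set (12+k)/(17+k) > 0.90 and solve: k > (0.90·17 − 12)/(1 − 0.90) = 33.000.
The smallest integer exceeding 33.000 is 34.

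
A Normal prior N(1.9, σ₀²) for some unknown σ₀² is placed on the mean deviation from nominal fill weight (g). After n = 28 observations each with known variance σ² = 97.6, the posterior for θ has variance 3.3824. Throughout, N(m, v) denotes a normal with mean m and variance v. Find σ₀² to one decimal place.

σ₀² = 114.1

Posterior precision equals prior precision plus data precision: 1/σ_n² = 1/σ₀² + n/σ².
So 1/σ₀² = 1/3.3824 − 28/97.6 = 0.295648 − 0.286885 = 0.008763.
Hence σ₀² = 1/0.008763 ≈ 114.1.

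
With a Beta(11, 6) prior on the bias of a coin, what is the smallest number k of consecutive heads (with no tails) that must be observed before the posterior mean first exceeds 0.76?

After k heads and 0 tails the posterior is Beta(11+k, 6), with mean (11+k)/(11+6+k).
Set (11+k)/(17+k) > 0.76 and solve: k > (0.76·17 − 11)/(1 − 0.76) = 8.000.
The smallest integer exceeding 8.000 is 9.

k = 9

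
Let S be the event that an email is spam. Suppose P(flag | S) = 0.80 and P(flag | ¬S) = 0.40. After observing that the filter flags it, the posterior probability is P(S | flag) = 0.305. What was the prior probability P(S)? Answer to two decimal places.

In odds form, posterior odds = prior odds × likelihood ratio, so prior odds = posterior odds ÷ LR.
Posterior odds = 0.305/(1−0.305) = 0.4388. LR = 0.80/0.40 = 2.0000.
Prior odds = 0.4388/2.0000 = 0.2194, so P(S) = 0.2194/(1+0.2194) ≈ 0.18.

P(S) = 0.18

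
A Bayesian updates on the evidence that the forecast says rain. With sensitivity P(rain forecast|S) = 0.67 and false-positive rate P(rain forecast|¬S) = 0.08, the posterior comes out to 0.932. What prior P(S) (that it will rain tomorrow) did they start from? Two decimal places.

Bayes' rule in odds form gives O(S|E) = O(S)·[P(E|S)/P(E|¬S)], hence O(S) = O(S|E)/LR.
Posterior odds = 0.932/(1−0.932) = 13.7059. LR = 0.67/0.08 = 8.3750.
Prior odds = 13.7059/8.3750 = 1.6365, so P(S) = 1.6365/(1+1.6365) ≈ 0.62.

P(S) = 0.62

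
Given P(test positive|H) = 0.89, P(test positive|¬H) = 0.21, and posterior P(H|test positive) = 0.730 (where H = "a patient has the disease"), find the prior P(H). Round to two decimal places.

P(H) = 0.39

In odds form, posterior odds = prior odds × likelihood ratio, so prior odds = posterior odds ÷ LR.
Posterior odds = 0.730/(1−0.730) = 2.7037. LR = 0.89/0.21 = 4.2381.
Prior odds = 2.7037/4.2381 = 0.6380, so P(H) = 0.6380/(1+0.6380) ≈ 0.39.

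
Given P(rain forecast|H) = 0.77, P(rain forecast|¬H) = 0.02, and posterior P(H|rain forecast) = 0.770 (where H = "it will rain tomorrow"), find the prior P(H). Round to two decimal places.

P(H) = 0.08

Bayes' rule in odds form gives O(H|E) = O(H)·[P(E|H)/P(E|¬H)], hence O(H) = O(H|E)/LR.
Posterior odds = 0.770/(1−0.770) = 3.3478. LR = 0.77/0.02 = 38.5000.
Prior odds = 3.3478/38.5000 = 0.0870, so P(H) = 0.0870/(1+0.0870) ≈ 0.08.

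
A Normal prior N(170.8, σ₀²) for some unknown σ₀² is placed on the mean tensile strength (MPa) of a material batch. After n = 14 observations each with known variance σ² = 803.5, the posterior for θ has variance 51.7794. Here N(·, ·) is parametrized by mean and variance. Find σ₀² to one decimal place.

σ₀² = 529.4

For the Normal–Normal model with known σ², precisions add: τ_n = τ₀ + n/σ².
So 1/σ₀² = 1/51.7794 − 14/803.5 = 0.019313 − 0.017424 = 0.001889.
Hence σ₀² = 1/0.001889 ≈ 529.4.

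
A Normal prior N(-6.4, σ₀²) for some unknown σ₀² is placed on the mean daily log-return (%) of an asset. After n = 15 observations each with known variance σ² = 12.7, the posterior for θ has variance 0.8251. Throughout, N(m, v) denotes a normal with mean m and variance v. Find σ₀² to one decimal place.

σ₀² = 32.4

For the Normal–Normal model with known σ², precisions add: τ_n = τ₀ + n/σ².
So 1/σ₀² = 1/0.8251 − 15/12.7 = 1.211974 − 1.181102 = 0.030872.
Hence σ₀² = 1/0.030872 ≈ 32.4.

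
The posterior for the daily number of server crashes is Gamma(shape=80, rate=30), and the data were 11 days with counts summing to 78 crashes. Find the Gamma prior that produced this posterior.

Gamma(shape=2, rate=19)

A Gamma(α, β) prior (rate parametrization) on a Poisson rate with n observations summing to S gives posterior Gamma(α+S, β+n).
So α = 80 − 78 = 2 and β = 30 − 11 = 19.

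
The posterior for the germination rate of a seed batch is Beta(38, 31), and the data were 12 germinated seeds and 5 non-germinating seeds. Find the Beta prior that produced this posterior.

Beta(26, 26)

Under Beta–binomial conjugacy the posterior parameters are (a+s, b+f).
So a = 38 − 12 = 26 and b = 31 − 5 = 26.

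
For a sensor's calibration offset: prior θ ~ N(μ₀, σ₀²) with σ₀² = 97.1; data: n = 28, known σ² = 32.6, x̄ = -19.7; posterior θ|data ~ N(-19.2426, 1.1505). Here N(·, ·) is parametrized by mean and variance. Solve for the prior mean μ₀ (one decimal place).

The posterior mean is a precision-weighted average: μ_n = (τ₀μ₀ + τ_data·x̄)/(τ₀+τ_data), with τ₀=1/σ₀² and τ_data=n/σ².
Here τ₀ = 1/97.1 = 0.010299 and τ_data = 28/32.6 = 0.858896, so τ_n = 0.869195.
Rearranging for μ₀: μ₀ = (μ_n·τ_n − τ_data·x̄)/τ₀ = (-19.2426·0.869195 − 0.858896·-19.7) / 0.010299 = 0.194679/0.010299 ≈ 18.9.

μ₀ = 18.9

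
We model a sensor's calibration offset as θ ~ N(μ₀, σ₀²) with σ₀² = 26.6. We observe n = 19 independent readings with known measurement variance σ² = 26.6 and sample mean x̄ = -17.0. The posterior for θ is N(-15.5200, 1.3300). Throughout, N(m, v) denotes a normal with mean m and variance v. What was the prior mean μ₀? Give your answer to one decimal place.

μ₀ = 12.6

With known observation variance, the Normal–Normal posterior has precision τ_n = τ₀ + n/σ² and mean μ_n = (τ₀μ₀ + (n/σ²)x̄)/τ_n.
Here τ₀ = 1/26.6 = 0.037594 and τ_data = 19/26.6 = 0.714286, so τ_n = 0.751880.
Rearranging for μ₀: μ₀ = (μ_n·τ_n − τ_data·x̄)/τ₀ = (-15.5200·0.751880 − 0.714286·-17.0) / 0.037594 = 0.473684/0.037594 ≈ 12.6.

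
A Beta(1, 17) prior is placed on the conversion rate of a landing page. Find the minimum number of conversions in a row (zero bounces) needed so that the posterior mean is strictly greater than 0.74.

k = 48

After k conversions and 0 bounces the posterior is Beta(1+k, 17), with mean (1+k)/(1+17+k).
Set (1+k)/(18+k) > 0.74 and solve: k > (0.74·18 − 1)/(1 − 0.74) = 47.385.
The smallest integer exceeding 47.385 is 48, and checking k=48: (49)/(66) = 0.7424 > 0.74.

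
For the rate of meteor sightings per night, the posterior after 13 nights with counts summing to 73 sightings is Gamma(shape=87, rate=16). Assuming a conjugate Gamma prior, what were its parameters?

Gamma(shape=14, rate=3)

A Gamma(α, β) prior (rate parametrization) on a Poisson rate with n observations summing to S gives posterior Gamma(α+S, β+n).
So α = 87 − 73 = 14 and β = 16 − 13 = 3.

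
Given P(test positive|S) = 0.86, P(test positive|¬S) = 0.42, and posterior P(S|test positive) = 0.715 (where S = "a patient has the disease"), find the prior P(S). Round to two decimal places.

P(S) = 0.55

Bayes' rule in odds form gives O(S|E) = O(S)·[P(E|S)/P(E|¬S)], hence O(S) = O(S|E)/LR.
Posterior odds = 0.715/(1−0.715) = 2.5088. LR = 0.86/0.42 = 2.0476.
Prior odds = 2.5088/2.0476 = 1.2252, so P(S) = 1.2252/(1+1.2252) ≈ 0.55.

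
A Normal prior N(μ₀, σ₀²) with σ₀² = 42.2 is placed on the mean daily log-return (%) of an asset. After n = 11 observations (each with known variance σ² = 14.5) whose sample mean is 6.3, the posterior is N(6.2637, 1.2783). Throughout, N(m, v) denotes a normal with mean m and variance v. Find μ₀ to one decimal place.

μ₀ = 5.1

With known observation variance, the Normal–Normal posterior has precision τ_n = τ₀ + n/σ² and mean μ_n = (τ₀μ₀ + (n/σ²)x̄)/τ_n.
Here τ₀ = 1/42.2 = 0.023697 and τ_data = 11/14.5 = 0.758621, so τ_n = 0.782318.
Rearranging for μ₀: μ₀ = (μ_n·τ_n − τ_data·x̄)/τ₀ = (6.2637·0.782318 − 0.758621·6.3) / 0.023697 = 0.120893/0.023697 ≈ 5.1.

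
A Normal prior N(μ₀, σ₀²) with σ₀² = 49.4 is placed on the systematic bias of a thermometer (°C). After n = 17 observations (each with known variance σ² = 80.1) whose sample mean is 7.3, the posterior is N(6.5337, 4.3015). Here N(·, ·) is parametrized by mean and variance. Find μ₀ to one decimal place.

With known observation variance, the Normal–Normal posterior has precision τ_n = τ₀ + n/σ² and mean μ_n = (τ₀μ₀ + (n/σ²)x̄)/τ_n.
Here τ₀ = 1/49.4 = 0.020243 and τ_data = 17/80.1 = 0.212235, so τ_n = 0.232478.
Rearranging for μ₀: μ₀ = (μ_n·τ_n − τ_data·x̄)/τ₀ = (6.5337·0.232478 − 0.212235·7.3) / 0.020243 = -0.030374/0.020243 ≈ -1.5.

μ₀ = -1.5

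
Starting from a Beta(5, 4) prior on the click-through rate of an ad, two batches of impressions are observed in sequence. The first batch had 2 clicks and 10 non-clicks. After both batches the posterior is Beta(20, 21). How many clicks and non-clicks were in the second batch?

Because Beta–binomial updating is additive in the counts, the combined data contributed (α_post−α_prior, β_post−β_prior) successes and failures.
Total across both batches: 20−5=15 clicks, 21−4=17 non-clicks.
Subtract the first batch: 15−2=13 clicks and 17−10=7 non-clicks.

13 clicks and 7 non-clicks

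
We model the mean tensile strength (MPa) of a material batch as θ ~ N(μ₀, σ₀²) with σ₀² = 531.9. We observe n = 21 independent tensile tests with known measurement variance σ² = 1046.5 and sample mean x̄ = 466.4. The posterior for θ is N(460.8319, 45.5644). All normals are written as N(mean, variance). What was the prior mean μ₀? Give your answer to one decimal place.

μ₀ = 401.4

With known observation variance, the Normal–Normal posterior has precision τ_n = τ₀ + n/σ² and mean μ_n = (τ₀μ₀ + (n/σ²)x̄)/τ_n.
Here τ₀ = 1/531.9 = 0.001880 and τ_data = 21/1046.5 = 0.020067, so τ_n = 0.021947.
Rearranging for μ₀: μ₀ = (μ_n·τ_n − τ_data·x̄)/τ₀ = (460.8319·0.021947 − 0.020067·466.4) / 0.001880 = 0.754629/0.001880 ≈ 401.4.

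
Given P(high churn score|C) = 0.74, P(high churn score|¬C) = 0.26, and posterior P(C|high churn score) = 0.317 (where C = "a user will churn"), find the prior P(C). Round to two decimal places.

P(C) = 0.14

Bayes' rule in odds form gives O(C|E) = O(C)·[P(E|C)/P(E|¬C)], hence O(C) = O(C|E)/LR.
Posterior odds = 0.317/(1−0.317) = 0.4641. LR = 0.74/0.26 = 2.8462.
Prior odds = 0.4641/2.8462 = 0.1631, so P(C) = 0.1631/(1+0.1631) ≈ 0.14.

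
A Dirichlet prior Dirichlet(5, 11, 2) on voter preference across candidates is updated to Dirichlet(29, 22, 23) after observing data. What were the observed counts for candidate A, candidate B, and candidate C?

For a Dirichlet(α) prior with multinomial counts c, the posterior is Dirichlet(α + c) componentwise.
Counts are posterior − prior componentwise: 29−5=24, 22−11=11, 23−2=21.

counts (24, 11, 21)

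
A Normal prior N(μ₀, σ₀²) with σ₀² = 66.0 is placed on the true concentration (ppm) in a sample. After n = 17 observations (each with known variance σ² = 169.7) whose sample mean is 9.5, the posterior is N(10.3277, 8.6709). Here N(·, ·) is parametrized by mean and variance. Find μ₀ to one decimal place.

The posterior mean is a precision-weighted average: μ_n = (τ₀μ₀ + τ_data·x̄)/(τ₀+τ_data), with τ₀=1/σ₀² and τ_data=n/σ².
Here τ₀ = 1/66.0 = 0.015152 and τ_data = 17/169.7 = 0.100177, so τ_n = 0.115329.
Rearranging for μ₀: μ₀ = (μ_n·τ_n − τ_data·x̄)/τ₀ = (10.3277·0.115329 − 0.100177·9.5) / 0.015152 = 0.239402/0.015152 ≈ 15.8.

μ₀ = 15.8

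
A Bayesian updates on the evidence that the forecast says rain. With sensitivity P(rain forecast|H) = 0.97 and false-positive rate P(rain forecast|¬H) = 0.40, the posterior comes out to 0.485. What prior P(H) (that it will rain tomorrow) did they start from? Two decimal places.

P(H) = 0.28

Bayes' rule in odds form gives O(H|E) = O(H)·[P(E|H)/P(E|¬H)], hence O(H) = O(H|E)/LR.
Posterior odds = 0.485/(1−0.485) = 0.9417. LR = 0.97/0.40 = 2.4250.
Prior odds = 0.9417/2.4250 = 0.3883, so P(H) = 0.3883/(1+0.3883) ≈ 0.28.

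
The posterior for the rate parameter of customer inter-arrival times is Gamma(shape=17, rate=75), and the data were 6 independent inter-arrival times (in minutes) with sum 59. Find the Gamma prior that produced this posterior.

Gamma–exponential conjugacy: posterior shape = α + n, posterior rate = β + Σtᵢ.
So α = 17 − 6 = 11 and β = 75 − 59 = 16.

Gamma(shape=11, rate=16)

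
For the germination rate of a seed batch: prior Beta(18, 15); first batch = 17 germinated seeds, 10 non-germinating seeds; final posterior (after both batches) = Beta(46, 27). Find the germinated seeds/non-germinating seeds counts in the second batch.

11 germinated seeds and 2 non-germinating seeds

Sequential conjugate updates are equivalent to a single update on the pooled data, so total successes = posterior α − prior α and total failures = posterior β − prior β.
Total across both batches: 46−18=28 germinated seeds, 27−15=12 non-germinating seeds.
Subtract the first batch: 28−17=11 germinated seeds and 12−10=2 non-germinating seeds.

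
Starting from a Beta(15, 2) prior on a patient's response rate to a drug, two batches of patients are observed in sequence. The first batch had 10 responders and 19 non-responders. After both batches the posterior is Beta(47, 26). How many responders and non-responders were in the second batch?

Because Beta–binomial updating is additive in the counts, the combined data contributed (α_post−α_prior, β_post−β_prior) successes and failures.
Total across both batches: 47−15=32 responders, 26−2=24 non-responders.
Subtract the first batch: 32−10=22 responders and 24−19=5 non-responders.

22 responders and 5 non-responders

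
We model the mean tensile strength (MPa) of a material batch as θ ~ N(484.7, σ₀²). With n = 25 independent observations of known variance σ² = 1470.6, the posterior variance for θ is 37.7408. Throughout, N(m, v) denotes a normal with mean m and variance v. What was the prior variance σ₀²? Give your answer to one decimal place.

Posterior precision equals prior precision plus data precision: 1/σ_n² = 1/σ₀² + n/σ².
So 1/σ₀² = 1/37.7408 − 25/1470.6 = 0.026497 − 0.017000 = 0.009497.
Hence σ₀² = 1/0.009497 ≈ 105.3.

σ₀² = 105.3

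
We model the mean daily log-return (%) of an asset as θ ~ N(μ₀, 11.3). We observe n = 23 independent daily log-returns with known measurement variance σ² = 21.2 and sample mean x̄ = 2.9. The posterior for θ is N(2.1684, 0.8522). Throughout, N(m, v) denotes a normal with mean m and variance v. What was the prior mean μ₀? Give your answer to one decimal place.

μ₀ = -6.8

With known observation variance, the Normal–Normal posterior has precision τ_n = τ₀ + n/σ² and mean μ_n = (τ₀μ₀ + (n/σ²)x̄)/τ_n.
Here τ₀ = 1/11.3 = 0.088496 and τ_data = 23/21.2 = 1.084906, so τ_n = 1.173402.
Rearranging for μ₀: μ₀ = (μ_n·τ_n − τ_data·x̄)/τ₀ = (2.1684·1.173402 − 1.084906·2.9) / 0.088496 = -0.601823/0.088496 ≈ -6.8.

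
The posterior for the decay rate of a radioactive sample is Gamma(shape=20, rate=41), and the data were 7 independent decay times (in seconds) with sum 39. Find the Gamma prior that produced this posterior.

Gamma(shape=13, rate=2)

Gamma–exponential conjugacy: posterior shape = α + n, posterior rate = β + Σtᵢ.
So α = 20 − 7 = 13 and β = 41 − 39 = 2.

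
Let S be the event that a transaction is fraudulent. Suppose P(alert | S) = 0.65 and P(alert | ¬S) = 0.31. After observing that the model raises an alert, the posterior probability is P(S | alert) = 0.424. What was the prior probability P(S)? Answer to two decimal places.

P(S) = 0.26

Bayes' rule in odds form gives O(S|E) = O(S)·[P(E|S)/P(E|¬S)], hence O(S) = O(S|E)/LR.
Posterior odds = 0.424/(1−0.424) = 0.7361. LR = 0.65/0.31 = 2.0968.
Prior odds = 0.7361/2.0968 = 0.3511, so P(S) = 0.3511/(1+0.3511) ≈ 0.26.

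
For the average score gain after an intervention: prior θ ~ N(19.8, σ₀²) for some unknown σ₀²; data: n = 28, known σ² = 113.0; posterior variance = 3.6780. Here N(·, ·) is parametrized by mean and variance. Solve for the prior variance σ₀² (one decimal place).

For the Normal–Normal model with known σ², precisions add: τ_n = τ₀ + n/σ².
So 1/σ₀² = 1/3.6780 − 28/113.0 = 0.271887 − 0.247788 = 0.024099.
Hence σ₀² = 1/0.024099 ≈ 41.5.

σ₀² = 41.5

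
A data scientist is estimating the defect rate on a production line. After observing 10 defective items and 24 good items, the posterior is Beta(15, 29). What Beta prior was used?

Beta(5, 5)

Under Beta–binomial conjugacy the posterior parameters are (α+s, β+f).
So α = 15 − 10 = 5 and β = 29 − 24 = 5.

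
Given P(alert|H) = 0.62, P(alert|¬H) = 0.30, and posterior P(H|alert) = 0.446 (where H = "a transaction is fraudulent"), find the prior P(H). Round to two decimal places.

Bayes' rule in odds form gives O(H|E) = O(H)·[P(E|H)/P(E|¬H)], hence O(H) = O(H|E)/LR.
Posterior odds = 0.446/(1−0.446) = 0.8051. LR = 0.62/0.30 = 2.0667.
Prior odds = 0.8051/2.0667 = 0.3896, so P(H) = 0.3896/(1+0.3896) ≈ 0.28.

P(H) = 0.28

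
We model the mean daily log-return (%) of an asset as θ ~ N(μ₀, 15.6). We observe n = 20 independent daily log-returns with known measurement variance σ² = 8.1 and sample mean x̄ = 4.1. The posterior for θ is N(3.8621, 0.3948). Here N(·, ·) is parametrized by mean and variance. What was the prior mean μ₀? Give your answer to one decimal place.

μ₀ = -5.3

With known observation variance, the Normal–Normal posterior has precision τ_n = τ₀ + n/σ² and mean μ_n = (τ₀μ₀ + (n/σ²)x̄)/τ_n.
Here τ₀ = 1/15.6 = 0.064103 and τ_data = 20/8.1 = 2.469136, so τ_n = 2.533239.
Rearranging for μ₀: μ₀ = (μ_n·τ_n − τ_data·x̄)/τ₀ = (3.8621·2.533239 − 2.469136·4.1) / 0.064103 = -0.339835/0.064103 ≈ -5.3.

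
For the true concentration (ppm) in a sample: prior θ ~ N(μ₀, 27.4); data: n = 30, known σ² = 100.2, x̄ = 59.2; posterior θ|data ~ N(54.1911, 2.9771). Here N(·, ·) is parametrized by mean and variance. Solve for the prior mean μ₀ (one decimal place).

μ₀ = 13.1

With known observation variance, the Normal–Normal posterior has precision τ_n = τ₀ + n/σ² and mean μ_n = (τ₀μ₀ + (n/σ²)x̄)/τ_n.
Here τ₀ = 1/27.4 = 0.036496 and τ_data = 30/100.2 = 0.299401, so τ_n = 0.335897.
Rearranging for μ₀: μ₀ = (μ_n·τ_n − τ_data·x̄)/τ₀ = (54.1911·0.335897 − 0.299401·59.2) / 0.036496 = 0.478089/0.036496 ≈ 13.1.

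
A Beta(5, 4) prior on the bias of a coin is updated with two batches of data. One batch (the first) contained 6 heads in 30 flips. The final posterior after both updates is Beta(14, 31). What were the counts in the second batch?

Because Beta–binomial updating is additive in the counts, the combined data contributed (α_post−α_prior, β_post−β_prior) successes and failures.
Total across both batches: 14−5=9 heads, 31−4=27 tails.
Subtract the first batch: 9−6=3 heads and 27−24=3 tails.

3 heads and 3 tails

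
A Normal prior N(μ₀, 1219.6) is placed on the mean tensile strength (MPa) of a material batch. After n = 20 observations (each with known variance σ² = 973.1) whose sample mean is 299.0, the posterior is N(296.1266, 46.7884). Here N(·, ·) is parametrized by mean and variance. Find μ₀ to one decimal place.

μ₀ = 224.1

With known observation variance, the Normal–Normal posterior has precision τ_n = τ₀ + n/σ² and mean μ_n = (τ₀μ₀ + (n/σ²)x̄)/τ_n.
Here τ₀ = 1/1219.6 = 0.000820 and τ_data = 20/973.1 = 0.020553, so τ_n = 0.021373.
Rearranging for μ₀: μ₀ = (μ_n·τ_n − τ_data·x̄)/τ₀ = (296.1266·0.021373 − 0.020553·299.0) / 0.000820 = 0.183767/0.000820 ≈ 224.1.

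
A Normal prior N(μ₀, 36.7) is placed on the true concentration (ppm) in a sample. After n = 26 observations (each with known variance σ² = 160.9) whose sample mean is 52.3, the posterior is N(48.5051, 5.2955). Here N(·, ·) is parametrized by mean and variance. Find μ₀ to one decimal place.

The posterior mean is a precision-weighted average: μ_n = (τ₀μ₀ + τ_data·x̄)/(τ₀+τ_data), with τ₀=1/σ₀² and τ_data=n/σ².
Here τ₀ = 1/36.7 = 0.027248 and τ_data = 26/160.9 = 0.161591, so τ_n = 0.188839.
Rearranging for μ₀: μ₀ = (μ_n·τ_n − τ_data·x̄)/τ₀ = (48.5051·0.188839 − 0.161591·52.3) / 0.027248 = 0.708445/0.027248 ≈ 26.0.

μ₀ = 26.0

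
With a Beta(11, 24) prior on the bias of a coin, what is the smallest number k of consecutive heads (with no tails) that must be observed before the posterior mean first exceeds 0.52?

k = 16

After k heads and 0 tails the posterior is Beta(11+k, 24), with mean (11+k)/(11+24+k).
Set (11+k)/(35+k) > 0.52 and solve: k > (0.52·35 − 11)/(1 − 0.52) = 15.000.
The smallest integer exceeding 15.000 is 16.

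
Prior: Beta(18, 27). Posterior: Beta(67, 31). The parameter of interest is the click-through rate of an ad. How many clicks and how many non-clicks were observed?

Under Beta–binomial conjugacy the posterior parameters are (a+s, b+f).
So s = 67 − 18 = 49 and f = 31 − 27 = 4.

49 clicks and 4 non-clicks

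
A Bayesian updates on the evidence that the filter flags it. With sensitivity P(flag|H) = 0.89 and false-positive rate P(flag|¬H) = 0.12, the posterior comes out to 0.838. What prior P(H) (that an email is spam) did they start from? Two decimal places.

In odds form, posterior odds = prior odds × likelihood ratio, so prior odds = posterior odds ÷ LR.
Posterior odds = 0.838/(1−0.838) = 5.1728. LR = 0.89/0.12 = 7.4167.
Prior odds = 5.1728/7.4167 = 0.6975, so P(H) = 0.6975/(1+0.6975) ≈ 0.41.

P(H) = 0.41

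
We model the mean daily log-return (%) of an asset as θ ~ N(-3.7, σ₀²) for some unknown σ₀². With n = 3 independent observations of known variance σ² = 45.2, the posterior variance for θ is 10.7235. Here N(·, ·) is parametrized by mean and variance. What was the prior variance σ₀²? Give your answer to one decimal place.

σ₀² = 37.2

Posterior precision equals prior precision plus data precision: 1/σ_n² = 1/σ₀² + n/σ².
So 1/σ₀² = 1/10.7235 − 3/45.2 = 0.093253 − 0.066372 = 0.026881.
Hence σ₀² = 1/0.026881 ≈ 37.2.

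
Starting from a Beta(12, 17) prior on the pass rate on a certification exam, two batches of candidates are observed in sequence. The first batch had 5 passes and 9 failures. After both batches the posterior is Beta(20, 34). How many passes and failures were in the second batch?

3 passes and 8 failures

Sequential conjugate updates are equivalent to a single update on the pooled data, so total successes = posterior α − prior α and total failures = posterior β − prior β.
Total across both batches: 20−12=8 passes, 34−17=17 failures.
Subtract the first batch: 8−5=3 passes and 17−9=8 failures.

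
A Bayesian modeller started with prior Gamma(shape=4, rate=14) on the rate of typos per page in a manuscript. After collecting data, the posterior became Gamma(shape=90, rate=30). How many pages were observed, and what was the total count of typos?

A Gamma(α, β) prior (rate parametrization) on a Poisson rate with n observations summing to S gives posterior Gamma(α+S, β+n).
Matching: Σxᵢ = 90 − 4 = 86 and n = 30 − 14 = 16.

n = 16 pages with total 86 typos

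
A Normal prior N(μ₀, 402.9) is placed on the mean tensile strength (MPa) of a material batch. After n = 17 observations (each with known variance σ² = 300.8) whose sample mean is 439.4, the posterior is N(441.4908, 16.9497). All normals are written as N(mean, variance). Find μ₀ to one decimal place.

μ₀ = 489.1

The posterior mean is a precision-weighted average: μ_n = (τ₀μ₀ + τ_data·x̄)/(τ₀+τ_data), with τ₀=1/σ₀² and τ_data=n/σ².
Here τ₀ = 1/402.9 = 0.002482 and τ_data = 17/300.8 = 0.056516, so τ_n = 0.058998.
Rearranging for μ₀: μ₀ = (μ_n·τ_n − τ_data·x̄)/τ₀ = (441.4908·0.058998 − 0.056516·439.4) / 0.002482 = 1.213944/0.002482 ≈ 489.1.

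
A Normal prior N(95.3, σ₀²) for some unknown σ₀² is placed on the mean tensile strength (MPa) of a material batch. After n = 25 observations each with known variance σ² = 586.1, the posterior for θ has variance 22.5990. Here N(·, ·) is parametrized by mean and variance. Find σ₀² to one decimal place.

σ₀² = 627.0

Posterior precision equals prior precision plus data precision: 1/σ_n² = 1/σ₀² + n/σ².
So 1/σ₀² = 1/22.5990 − 25/586.1 = 0.044250 − 0.042655 = 0.001595.
Hence σ₀² = 1/0.001595 ≈ 627.0.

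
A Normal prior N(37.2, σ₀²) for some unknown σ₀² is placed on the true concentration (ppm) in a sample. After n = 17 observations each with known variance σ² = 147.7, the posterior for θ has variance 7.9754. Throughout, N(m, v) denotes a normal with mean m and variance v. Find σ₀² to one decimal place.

σ₀² = 97.2

Posterior precision equals prior precision plus data precision: 1/σ_n² = 1/σ₀² + n/σ².
So 1/σ₀² = 1/7.9754 − 17/147.7 = 0.125386 − 0.115098 = 0.010288.
Hence σ₀² = 1/0.010288 ≈ 97.2.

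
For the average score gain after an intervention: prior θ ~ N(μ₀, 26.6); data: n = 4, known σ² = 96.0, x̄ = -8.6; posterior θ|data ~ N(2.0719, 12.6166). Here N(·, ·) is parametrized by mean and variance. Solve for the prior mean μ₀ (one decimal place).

With known observation variance, the Normal–Normal posterior has precision τ_n = τ₀ + n/σ² and mean μ_n = (τ₀μ₀ + (n/σ²)x̄)/τ_n.
Here τ₀ = 1/26.6 = 0.037594 and τ_data = 4/96.0 = 0.041667, so τ_n = 0.079261.
Rearranging for μ₀: μ₀ = (μ_n·τ_n − τ_data·x̄)/τ₀ = (2.0719·0.079261 − 0.041667·-8.6) / 0.037594 = 0.522557/0.037594 ≈ 13.9.

μ₀ = 13.9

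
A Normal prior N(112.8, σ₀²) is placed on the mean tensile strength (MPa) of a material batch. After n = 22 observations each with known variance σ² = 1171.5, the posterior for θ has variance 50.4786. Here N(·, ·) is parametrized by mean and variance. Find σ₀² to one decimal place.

For the Normal–Normal model with known σ², precisions add: τ_n = τ₀ + n/σ².
So 1/σ₀² = 1/50.4786 − 22/1171.5 = 0.019810 − 0.018779 = 0.001031.
Hence σ₀² = 1/0.001031 ≈ 969.9.

σ₀² = 969.9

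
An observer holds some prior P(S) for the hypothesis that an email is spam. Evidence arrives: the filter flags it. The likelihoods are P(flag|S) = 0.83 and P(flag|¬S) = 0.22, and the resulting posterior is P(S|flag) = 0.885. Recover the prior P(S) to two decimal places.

P(S) = 0.67

In odds form, posterior odds = prior odds × likelihood ratio, so prior odds = posterior odds ÷ LR.
Posterior odds = 0.885/(1−0.885) = 7.6957. LR = 0.83/0.22 = 3.7727.
Prior odds = 7.6957/3.7727 = 2.0398, so P(S) = 2.0398/(1+2.0398) ≈ 0.67.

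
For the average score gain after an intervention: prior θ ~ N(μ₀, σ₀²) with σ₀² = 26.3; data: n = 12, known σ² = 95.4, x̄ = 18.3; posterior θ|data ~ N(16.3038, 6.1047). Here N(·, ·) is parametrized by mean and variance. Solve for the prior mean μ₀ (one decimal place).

The posterior mean is a precision-weighted average: μ_n = (τ₀μ₀ + τ_data·x̄)/(τ₀+τ_data), with τ₀=1/σ₀² and τ_data=n/σ².
Here τ₀ = 1/26.3 = 0.038023 and τ_data = 12/95.4 = 0.125786, so τ_n = 0.163809.
Rearranging for μ₀: μ₀ = (μ_n·τ_n − τ_data·x̄)/τ₀ = (16.3038·0.163809 − 0.125786·18.3) / 0.038023 = 0.368825/0.038023 ≈ 9.7.

μ₀ = 9.7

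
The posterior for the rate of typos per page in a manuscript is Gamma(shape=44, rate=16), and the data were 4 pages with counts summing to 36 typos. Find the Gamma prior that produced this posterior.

Gamma–Poisson conjugacy: posterior shape = α + Σxᵢ, posterior rate = β + n.
So α = 44 − 36 = 8 and β = 16 − 4 = 12.

Gamma(shape=8, rate=12)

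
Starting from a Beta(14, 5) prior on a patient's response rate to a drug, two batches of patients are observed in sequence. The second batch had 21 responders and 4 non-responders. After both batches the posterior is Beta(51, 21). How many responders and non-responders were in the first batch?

16 responders and 12 non-responders

Sequential conjugate updates are equivalent to a single update on the pooled data, so total successes = posterior α − prior α and total failures = posterior β − prior β.
Total across both batches: 51−14=37 responders, 21−5=16 non-responders.
Subtract the second batch: 37−21=16 responders and 16−4=12 non-responders.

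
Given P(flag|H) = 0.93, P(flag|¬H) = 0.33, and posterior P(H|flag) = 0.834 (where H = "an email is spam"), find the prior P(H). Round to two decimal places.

P(H) = 0.64

Bayes' rule in odds form gives O(H|E) = O(H)·[P(E|H)/P(E|¬H)], hence O(H) = O(H|E)/LR.
Posterior odds = 0.834/(1−0.834) = 5.0241. LR = 0.93/0.33 = 2.8182.
Prior odds = 5.0241/2.8182 = 1.7827, so P(H) = 1.7827/(1+1.7827) ≈ 0.64.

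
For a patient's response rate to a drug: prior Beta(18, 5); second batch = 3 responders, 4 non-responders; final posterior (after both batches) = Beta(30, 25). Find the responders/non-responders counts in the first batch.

9 responders and 16 non-responders

Because Beta–binomial updating is additive in the counts, the combined data contributed (α_post−α_prior, β_post−β_prior) successes and failures.
Total across both batches: 30−18=12 responders, 25−5=20 non-responders.
Subtract the second batch: 12−3=9 responders and 20−4=16 non-responders.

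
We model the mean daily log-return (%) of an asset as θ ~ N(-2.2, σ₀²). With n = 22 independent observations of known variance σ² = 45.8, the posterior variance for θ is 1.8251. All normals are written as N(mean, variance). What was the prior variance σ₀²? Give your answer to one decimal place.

σ₀² = 14.8

For the Normal–Normal model with known σ², precisions add: τ_n = τ₀ + n/σ².
So 1/σ₀² = 1/1.8251 − 22/45.8 = 0.547915 − 0.480349 = 0.067566.
Hence σ₀² = 1/0.067566 ≈ 14.8.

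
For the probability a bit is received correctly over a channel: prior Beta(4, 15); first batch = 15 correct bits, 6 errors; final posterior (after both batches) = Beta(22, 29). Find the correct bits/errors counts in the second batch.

Because Beta–binomial updating is additive in the counts, the combined data contributed (α_post−α_prior, β_post−β_prior) successes and failures.
Total across both batches: 22−4=18 correct bits, 29−15=14 errors.
Subtract the first batch: 18−15=3 correct bits and 14−6=8 errors.

3 correct bits and 8 errors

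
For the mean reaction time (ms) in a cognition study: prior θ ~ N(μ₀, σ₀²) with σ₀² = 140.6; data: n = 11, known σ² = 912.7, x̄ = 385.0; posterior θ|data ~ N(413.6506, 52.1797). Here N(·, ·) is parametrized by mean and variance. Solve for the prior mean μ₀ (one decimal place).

The posterior mean is a precision-weighted average: μ_n = (τ₀μ₀ + τ_data·x̄)/(τ₀+τ_data), with τ₀=1/σ₀² and τ_data=n/σ².
Here τ₀ = 1/140.6 = 0.007112 and τ_data = 11/912.7 = 0.012052, so τ_n = 0.019164.
Rearranging for μ₀: μ₀ = (μ_n·τ_n − τ_data·x̄)/τ₀ = (413.6506·0.019164 − 0.012052·385.0) / 0.007112 = 3.287180/0.007112 ≈ 462.2.

μ₀ = 462.2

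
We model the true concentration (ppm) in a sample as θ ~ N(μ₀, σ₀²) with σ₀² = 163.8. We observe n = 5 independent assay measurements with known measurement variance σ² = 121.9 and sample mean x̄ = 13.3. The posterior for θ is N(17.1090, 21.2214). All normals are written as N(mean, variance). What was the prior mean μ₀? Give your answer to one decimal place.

μ₀ = 42.7

With known observation variance, the Normal–Normal posterior has precision τ_n = τ₀ + n/σ² and mean μ_n = (τ₀μ₀ + (n/σ²)x̄)/τ_n.
Here τ₀ = 1/163.8 = 0.006105 and τ_data = 5/121.9 = 0.041017, so τ_n = 0.047122.
Rearranging for μ₀: μ₀ = (μ_n·τ_n − τ_data·x̄)/τ₀ = (17.1090·0.047122 − 0.041017·13.3) / 0.006105 = 0.260684/0.006105 ≈ 42.7.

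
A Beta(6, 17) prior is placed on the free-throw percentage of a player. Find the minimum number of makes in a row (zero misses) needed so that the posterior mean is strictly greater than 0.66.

k = 28

After k makes and 0 misses the posterior is Beta(6+k, 17), with mean (6+k)/(6+17+k).
Set (6+k)/(23+k) > 0.66 and solve: k > (0.66·23 − 6)/(1 − 0.66) = 27.000.
The smallest integer exceeding 27.000 is 28, and checking k=28: (34)/(51) = 0.6667 > 0.66.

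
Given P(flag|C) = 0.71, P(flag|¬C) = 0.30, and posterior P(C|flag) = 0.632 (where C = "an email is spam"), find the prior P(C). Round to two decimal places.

In odds form, posterior odds = prior odds × likelihood ratio, so prior odds = posterior odds ÷ LR.
Posterior odds = 0.632/(1−0.632) = 1.7174. LR = 0.71/0.30 = 2.3667.
Prior odds = 1.7174/2.3667 = 0.7257, so P(C) = 0.7257/(1+0.7257) ≈ 0.42.

P(C) = 0.42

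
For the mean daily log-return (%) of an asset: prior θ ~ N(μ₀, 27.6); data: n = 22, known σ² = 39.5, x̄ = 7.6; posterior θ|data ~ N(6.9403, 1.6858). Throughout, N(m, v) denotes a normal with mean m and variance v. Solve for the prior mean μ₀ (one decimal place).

The posterior mean is a precision-weighted average: μ_n = (τ₀μ₀ + τ_data·x̄)/(τ₀+τ_data), with τ₀=1/σ₀² and τ_data=n/σ².
Here τ₀ = 1/27.6 = 0.036232 and τ_data = 22/39.5 = 0.556962, so τ_n = 0.593194.
Rearranging for μ₀: μ₀ = (μ_n·τ_n − τ_data·x̄)/τ₀ = (6.9403·0.593194 − 0.556962·7.6) / 0.036232 = -0.115967/0.036232 ≈ -3.2.

μ₀ = -3.2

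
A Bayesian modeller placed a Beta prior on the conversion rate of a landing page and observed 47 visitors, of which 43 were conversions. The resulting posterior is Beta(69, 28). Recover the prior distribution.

Beta(26, 24)

Under Beta–binomial conjugacy the posterior parameters are (a+s, b+f).
Subtract the data counts: 69−43=26, 28−4=24.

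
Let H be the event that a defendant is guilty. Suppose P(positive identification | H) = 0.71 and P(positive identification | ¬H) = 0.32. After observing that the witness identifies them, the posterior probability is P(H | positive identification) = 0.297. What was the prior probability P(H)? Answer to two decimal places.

In odds form, posterior odds = prior odds × likelihood ratio, so prior odds = posterior odds ÷ LR.
Posterior odds = 0.297/(1−0.297) = 0.4225. LR = 0.71/0.32 = 2.2188.
Prior odds = 0.4225/2.2188 = 0.1904, so P(H) = 0.1904/(1+0.1904) ≈ 0.16.

P(H) = 0.16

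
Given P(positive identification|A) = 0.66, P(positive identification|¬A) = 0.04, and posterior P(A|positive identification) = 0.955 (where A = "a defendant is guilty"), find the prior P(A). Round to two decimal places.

Bayes' rule in odds form gives O(A|E) = O(A)·[P(E|A)/P(E|¬A)], hence O(A) = O(A|E)/LR.
Posterior odds = 0.955/(1−0.955) = 21.2222. LR = 0.66/0.04 = 16.5000.
Prior odds = 21.2222/16.5000 = 1.2862, so P(A) = 1.2862/(1+1.2862) ≈ 0.56.

P(A) = 0.56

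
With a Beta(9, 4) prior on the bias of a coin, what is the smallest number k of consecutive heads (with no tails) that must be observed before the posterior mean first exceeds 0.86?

After k heads and 0 tails the posterior is Beta(9+k, 4), with mean (9+k)/(9+4+k).
Set (9+k)/(13+k) > 0.86 and solve: k > (0.86·13 − 9)/(1 − 0.86) = 15.571.
The smallest integer exceeding 15.571 is 16, and checking k=16: (25)/(29) = 0.8621 > 0.86.

k = 16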